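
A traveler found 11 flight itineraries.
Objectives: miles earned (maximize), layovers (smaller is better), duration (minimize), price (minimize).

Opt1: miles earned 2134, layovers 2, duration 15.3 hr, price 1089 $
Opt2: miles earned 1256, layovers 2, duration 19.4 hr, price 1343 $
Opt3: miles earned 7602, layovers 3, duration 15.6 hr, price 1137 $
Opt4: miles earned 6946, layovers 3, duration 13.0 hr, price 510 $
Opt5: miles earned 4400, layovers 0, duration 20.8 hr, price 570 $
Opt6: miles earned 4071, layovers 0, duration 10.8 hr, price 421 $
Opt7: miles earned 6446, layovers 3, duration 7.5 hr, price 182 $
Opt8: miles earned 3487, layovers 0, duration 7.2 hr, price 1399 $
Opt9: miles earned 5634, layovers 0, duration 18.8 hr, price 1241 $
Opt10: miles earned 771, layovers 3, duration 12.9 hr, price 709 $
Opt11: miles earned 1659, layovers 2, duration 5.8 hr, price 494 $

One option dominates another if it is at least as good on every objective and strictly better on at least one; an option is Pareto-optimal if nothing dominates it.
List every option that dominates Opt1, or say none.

Opt6

Opt6: miles earned 4071≥2134, layovers 0≤2, duration 10.8≤15.3, price 421≤1089 — dominates Opt1.
Others (Opt2, Opt3, Opt4, Opt5, Opt7, Opt8, Opt9, Opt10, Opt11) are each worse than Opt1 on at least one objective.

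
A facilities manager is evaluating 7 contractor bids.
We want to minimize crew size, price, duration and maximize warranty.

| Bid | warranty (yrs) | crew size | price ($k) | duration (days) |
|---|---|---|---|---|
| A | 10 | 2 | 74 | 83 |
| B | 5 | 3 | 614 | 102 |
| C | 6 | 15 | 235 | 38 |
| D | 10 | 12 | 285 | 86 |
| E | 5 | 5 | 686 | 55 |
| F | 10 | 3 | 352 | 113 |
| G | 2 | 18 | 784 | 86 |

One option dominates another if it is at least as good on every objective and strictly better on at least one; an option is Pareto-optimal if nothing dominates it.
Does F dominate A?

No

F vs A: F is worse on crew size (3 vs 2), so it does not dominate A.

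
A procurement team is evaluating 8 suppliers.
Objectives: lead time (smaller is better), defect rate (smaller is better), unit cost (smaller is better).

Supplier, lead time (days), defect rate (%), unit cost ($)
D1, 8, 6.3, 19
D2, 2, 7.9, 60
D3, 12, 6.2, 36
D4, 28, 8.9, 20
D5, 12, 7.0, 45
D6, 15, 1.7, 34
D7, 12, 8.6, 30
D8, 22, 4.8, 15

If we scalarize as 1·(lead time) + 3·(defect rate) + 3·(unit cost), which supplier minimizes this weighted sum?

D8

D1: 1·8 + 3·6.3 + 3·19 = 83.9
D2: 1·2 + 3·7.9 + 3·60 = 205.7
D3: 1·12 + 3·6.2 + 3·36 = 138.6
D4: 1·28 + 3·8.9 + 3·20 = 114.7
D5: 1·12 + 3·7.0 + 3·45 = 168.0
D6: 1·15 + 3·1.7 + 3·34 = 122.1
D7: 1·12 + 3·8.6 + 3·30 = 127.8
D8: 1·22 + 3·4.8 + 3·15 = 81.4
Lowest: D8 at 81.4.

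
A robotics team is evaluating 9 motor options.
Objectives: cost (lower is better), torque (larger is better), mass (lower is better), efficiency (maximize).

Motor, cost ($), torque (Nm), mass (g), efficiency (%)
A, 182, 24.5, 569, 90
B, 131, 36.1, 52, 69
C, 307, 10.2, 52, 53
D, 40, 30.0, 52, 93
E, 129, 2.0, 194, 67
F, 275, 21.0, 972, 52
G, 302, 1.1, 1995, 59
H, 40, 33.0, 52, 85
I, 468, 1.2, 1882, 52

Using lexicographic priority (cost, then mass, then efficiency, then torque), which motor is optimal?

First minimize cost: best is 40, kept {D, H}.
Then minimize mass: best is 52, kept {D, H}.
Then maximize efficiency: best is 93, kept {D}.

D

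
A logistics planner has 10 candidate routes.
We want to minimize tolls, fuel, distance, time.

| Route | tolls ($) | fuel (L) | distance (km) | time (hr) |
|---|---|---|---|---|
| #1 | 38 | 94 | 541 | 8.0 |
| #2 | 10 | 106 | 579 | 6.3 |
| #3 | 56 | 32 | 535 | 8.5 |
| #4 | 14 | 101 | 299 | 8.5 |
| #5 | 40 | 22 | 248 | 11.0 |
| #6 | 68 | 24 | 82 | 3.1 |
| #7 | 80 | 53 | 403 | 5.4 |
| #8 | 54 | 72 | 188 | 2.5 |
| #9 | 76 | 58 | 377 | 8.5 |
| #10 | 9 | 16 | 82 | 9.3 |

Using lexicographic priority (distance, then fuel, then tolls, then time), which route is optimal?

#10

First minimize distance: best is 82, kept {#6, #10}.
Then minimize fuel: best is 16, kept {#10}.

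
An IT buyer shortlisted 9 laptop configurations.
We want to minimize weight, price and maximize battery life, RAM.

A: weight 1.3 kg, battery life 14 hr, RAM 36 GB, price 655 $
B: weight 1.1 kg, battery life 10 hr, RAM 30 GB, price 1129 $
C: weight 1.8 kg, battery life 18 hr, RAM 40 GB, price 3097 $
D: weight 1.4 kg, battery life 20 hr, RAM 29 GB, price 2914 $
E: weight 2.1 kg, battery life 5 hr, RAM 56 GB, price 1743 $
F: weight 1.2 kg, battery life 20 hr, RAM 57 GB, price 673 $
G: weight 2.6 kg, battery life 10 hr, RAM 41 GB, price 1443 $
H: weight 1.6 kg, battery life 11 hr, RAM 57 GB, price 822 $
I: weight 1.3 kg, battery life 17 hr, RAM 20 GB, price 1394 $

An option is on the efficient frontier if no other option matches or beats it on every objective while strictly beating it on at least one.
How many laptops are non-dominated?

3

A: not dominated (best price).
B: not dominated (best weight).
C: dominated by F (weight 1.2≤1.8, battery life 20≥18, RAM 57≥40, price 673≤3097).
D: dominated by F (weight 1.2≤1.4, battery life 20≥20, RAM 57≥29, price 673≤2914).
E: dominated by F (weight 1.2≤2.1, battery life 20≥5, RAM 57≥56, price 673≤1743).
F: not dominated.
G: dominated by F (weight 1.2≤2.6, battery life 20≥10, RAM 57≥41, price 673≤1443).
H: dominated by F (weight 1.2≤1.6, battery life 20≥11, RAM 57≥57, price 673≤822).
I: dominated by F (weight 1.2≤1.3, battery life 20≥17, RAM 57≥20, price 673≤1394).
Pareto-optimal: A, B, F → 3.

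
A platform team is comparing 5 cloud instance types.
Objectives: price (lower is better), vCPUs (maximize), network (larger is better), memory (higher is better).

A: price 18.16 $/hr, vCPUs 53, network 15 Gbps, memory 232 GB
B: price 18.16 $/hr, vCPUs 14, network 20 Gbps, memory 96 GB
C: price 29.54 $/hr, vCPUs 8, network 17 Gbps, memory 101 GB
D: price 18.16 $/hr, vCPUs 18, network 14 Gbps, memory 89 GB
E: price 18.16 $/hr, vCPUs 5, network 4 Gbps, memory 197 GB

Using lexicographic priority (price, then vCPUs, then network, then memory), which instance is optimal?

A

First minimize price: best is 18.16, kept {A, B, D, E}.
Then maximize vCPUs: best is 53, kept {A}.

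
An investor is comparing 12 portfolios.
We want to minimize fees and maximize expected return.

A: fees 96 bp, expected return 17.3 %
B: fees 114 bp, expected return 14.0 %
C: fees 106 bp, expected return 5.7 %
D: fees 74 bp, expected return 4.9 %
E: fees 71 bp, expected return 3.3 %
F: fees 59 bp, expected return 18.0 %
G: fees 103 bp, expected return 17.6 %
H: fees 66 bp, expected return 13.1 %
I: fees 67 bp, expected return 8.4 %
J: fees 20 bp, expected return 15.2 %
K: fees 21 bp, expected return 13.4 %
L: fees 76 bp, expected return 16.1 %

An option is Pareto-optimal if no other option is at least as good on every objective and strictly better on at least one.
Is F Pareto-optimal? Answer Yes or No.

Yes

A: worse on fees (96 vs 59).
B: worse on fees (114 vs 59).
C: worse on fees (106 vs 59).
D: worse on fees (74 vs 59).
E: worse on fees (71 vs 59).
G: worse on fees (103 vs 59).
H: worse on fees (66 vs 59).
I: worse on fees (67 vs 59).
J: worse on expected return (15.2 vs 18.0).
K: worse on expected return (13.4 vs 18.0).
L: worse on fees (76 vs 59).
No option is at least as good as F on every objective and strictly better on one.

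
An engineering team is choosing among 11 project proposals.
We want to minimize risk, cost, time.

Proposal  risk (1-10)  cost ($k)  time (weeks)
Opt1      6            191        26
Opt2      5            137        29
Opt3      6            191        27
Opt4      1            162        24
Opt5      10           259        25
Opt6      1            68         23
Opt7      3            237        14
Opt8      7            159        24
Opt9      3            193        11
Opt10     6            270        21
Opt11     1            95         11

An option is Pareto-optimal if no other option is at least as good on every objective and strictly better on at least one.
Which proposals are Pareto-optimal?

Opt6, Opt11

Opt1: dominated by Opt4 (risk 1≤6, cost 162≤191, time 24≤26).
Opt2: dominated by Opt6 (risk 1≤5, cost 68≤137, time 23≤29).
Opt3: dominated by Opt1 (risk 6≤6, cost 191≤191, time 26≤27).
Opt4: dominated by Opt6 (risk 1≤1, cost 68≤162, time 23≤24).
Opt5: dominated by Opt4 (risk 1≤10, cost 162≤259, time 24≤25).
Opt6: not dominated (best cost).
Opt7: dominated by Opt9 (risk 3≤3, cost 193≤237, time 11≤14).
Opt8: dominated by Opt6 (risk 1≤7, cost 68≤159, time 23≤24).
Opt9: dominated by Opt11 (risk 1≤3, cost 95≤193, time 11≤11).
Opt10: dominated by Opt7 (risk 3≤6, cost 237≤270, time 14≤21).
Opt11: not dominated.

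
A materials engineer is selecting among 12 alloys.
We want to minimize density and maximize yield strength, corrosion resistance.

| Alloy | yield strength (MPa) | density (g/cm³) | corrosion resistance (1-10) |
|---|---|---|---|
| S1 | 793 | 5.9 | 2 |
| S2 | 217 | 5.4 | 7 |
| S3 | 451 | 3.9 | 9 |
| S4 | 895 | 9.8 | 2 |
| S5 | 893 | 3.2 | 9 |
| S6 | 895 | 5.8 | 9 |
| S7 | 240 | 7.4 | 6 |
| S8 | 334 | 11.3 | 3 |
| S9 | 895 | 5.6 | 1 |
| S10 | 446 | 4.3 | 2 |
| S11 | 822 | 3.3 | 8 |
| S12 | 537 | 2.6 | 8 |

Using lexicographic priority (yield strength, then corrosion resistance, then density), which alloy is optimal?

S6

First maximize yield strength: best is 895, kept {S4, S6, S9}.
Then maximize corrosion resistance: best is 9, kept {S6}.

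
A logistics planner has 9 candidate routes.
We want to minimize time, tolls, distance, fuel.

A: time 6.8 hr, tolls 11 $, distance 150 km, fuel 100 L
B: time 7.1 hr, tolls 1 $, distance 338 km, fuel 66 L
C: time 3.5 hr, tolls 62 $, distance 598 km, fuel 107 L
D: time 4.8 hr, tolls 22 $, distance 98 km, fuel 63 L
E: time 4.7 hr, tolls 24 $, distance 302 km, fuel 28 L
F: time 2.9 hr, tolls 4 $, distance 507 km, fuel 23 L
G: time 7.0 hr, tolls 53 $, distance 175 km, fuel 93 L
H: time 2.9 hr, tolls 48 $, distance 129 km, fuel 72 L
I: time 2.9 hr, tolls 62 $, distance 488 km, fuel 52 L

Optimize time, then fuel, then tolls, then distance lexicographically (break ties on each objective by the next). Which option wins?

First minimize time: best is 2.9, kept {F, H, I}.
Then minimize fuel: best is 23, kept {F}.

F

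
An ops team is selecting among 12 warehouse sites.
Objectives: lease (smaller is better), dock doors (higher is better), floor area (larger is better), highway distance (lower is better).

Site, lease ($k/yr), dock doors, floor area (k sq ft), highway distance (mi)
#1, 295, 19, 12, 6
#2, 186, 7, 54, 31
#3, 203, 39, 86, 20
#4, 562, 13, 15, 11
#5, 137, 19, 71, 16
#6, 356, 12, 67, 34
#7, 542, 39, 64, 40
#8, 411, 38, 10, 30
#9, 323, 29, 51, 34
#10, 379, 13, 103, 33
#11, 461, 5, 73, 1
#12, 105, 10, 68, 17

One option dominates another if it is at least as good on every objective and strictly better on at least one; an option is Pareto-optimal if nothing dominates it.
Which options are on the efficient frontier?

#1: not dominated.
#2: dominated by #5 (lease 137≤186, dock doors 19≥7, floor area 71≥54, highway distance 16≤31).
#3: not dominated.
#4: not dominated.
#5: not dominated.
#6: dominated by #3 (lease 203≤356, dock doors 39≥12, floor area 86≥67, highway distance 20≤34).
#7: dominated by #3 (lease 203≤542, dock doors 39≥39, floor area 86≥64, highway distance 20≤40).
#8: dominated by #3 (lease 203≤411, dock doors 39≥38, floor area 86≥10, highway distance 20≤30).
#9: dominated by #3 (lease 203≤323, dock doors 39≥29, floor area 86≥51, highway distance 20≤34).
#10: not dominated (best floor area).
#11: not dominated (best highway distance).
#12: not dominated (best lease).

#1, #3, #4, #5, #10, #11, #12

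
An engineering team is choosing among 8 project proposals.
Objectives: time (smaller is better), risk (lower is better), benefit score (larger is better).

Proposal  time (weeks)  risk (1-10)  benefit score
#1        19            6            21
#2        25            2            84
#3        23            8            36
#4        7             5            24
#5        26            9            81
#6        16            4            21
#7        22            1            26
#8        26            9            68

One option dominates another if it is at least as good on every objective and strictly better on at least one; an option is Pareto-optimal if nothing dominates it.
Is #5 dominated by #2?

#2 vs #5: time 25≤26, risk 2≤9, benefit score 84≥81 — #2 is at least as good on every objective with at least one strict improvement.

Yes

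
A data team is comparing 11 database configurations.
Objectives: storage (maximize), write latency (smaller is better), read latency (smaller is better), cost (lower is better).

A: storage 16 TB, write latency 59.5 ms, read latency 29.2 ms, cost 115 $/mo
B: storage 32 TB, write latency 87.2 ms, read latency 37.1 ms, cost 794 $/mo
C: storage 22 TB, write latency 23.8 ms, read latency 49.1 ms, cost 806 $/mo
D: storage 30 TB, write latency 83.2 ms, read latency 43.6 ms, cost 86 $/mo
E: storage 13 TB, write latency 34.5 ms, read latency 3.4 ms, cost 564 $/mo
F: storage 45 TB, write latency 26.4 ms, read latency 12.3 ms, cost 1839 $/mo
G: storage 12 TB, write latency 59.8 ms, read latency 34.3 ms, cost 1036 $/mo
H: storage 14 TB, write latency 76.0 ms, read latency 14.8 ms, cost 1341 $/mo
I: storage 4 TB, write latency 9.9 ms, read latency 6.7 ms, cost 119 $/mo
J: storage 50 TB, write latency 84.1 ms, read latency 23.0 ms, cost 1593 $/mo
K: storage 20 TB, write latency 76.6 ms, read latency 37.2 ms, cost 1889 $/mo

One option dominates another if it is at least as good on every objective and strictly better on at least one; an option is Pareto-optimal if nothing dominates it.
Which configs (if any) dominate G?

A, E

A: storage 16≥12, write latency 59.5≤59.8, read latency 29.2≤34.3, cost 115≤1036 — dominates G.
E: storage 13≥12, write latency 34.5≤59.8, read latency 3.4≤34.3, cost 564≤1036 — dominates G.
Others (B, C, D, F, H, I, J, K) are each worse than G on at least one objective.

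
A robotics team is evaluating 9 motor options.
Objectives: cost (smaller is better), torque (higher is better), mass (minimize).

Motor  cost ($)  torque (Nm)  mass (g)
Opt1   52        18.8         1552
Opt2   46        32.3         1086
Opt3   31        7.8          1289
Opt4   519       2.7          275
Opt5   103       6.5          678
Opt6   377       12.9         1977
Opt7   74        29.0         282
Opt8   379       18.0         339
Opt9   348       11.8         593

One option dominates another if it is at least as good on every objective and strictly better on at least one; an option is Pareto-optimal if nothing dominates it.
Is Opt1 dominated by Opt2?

Opt2 vs Opt1: cost 46≤52, torque 32.3≥18.8, mass 1086≤1552 — Opt2 is at least as good on every objective with at least one strict improvement.

Yes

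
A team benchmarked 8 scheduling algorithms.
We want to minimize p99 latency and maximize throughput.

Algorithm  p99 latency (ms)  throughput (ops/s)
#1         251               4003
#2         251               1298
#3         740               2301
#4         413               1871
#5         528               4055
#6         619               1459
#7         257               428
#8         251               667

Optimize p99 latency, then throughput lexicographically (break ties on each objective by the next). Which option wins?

#1

First minimize p99 latency: best is 251, kept {#1, #2, #8}.
Then maximize throughput: best is 4003, kept {#1}.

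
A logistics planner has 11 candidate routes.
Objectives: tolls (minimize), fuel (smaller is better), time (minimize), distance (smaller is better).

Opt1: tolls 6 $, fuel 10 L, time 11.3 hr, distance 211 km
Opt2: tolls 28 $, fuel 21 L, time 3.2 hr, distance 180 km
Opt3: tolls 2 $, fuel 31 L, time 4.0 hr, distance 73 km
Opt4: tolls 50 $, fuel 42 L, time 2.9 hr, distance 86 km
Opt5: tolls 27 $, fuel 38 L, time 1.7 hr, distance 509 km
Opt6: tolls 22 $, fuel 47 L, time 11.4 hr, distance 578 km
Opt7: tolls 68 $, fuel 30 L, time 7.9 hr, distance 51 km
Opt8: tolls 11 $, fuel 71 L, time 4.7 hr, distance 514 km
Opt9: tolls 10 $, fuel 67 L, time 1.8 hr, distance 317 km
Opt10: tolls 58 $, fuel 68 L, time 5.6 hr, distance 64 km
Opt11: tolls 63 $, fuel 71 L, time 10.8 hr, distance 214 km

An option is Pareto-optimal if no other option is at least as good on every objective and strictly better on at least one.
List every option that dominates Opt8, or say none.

Opt3, Opt9

Opt3: tolls 2≤11, fuel 31≤71, time 4.0≤4.7, distance 73≤514 — dominates Opt8.
Opt9: tolls 10≤11, fuel 67≤71, time 1.8≤4.7, distance 317≤514 — dominates Opt8.
Others (Opt1, Opt2, Opt4, Opt5, Opt6, Opt7, Opt10, Opt11) are each worse than Opt8 on at least one objective.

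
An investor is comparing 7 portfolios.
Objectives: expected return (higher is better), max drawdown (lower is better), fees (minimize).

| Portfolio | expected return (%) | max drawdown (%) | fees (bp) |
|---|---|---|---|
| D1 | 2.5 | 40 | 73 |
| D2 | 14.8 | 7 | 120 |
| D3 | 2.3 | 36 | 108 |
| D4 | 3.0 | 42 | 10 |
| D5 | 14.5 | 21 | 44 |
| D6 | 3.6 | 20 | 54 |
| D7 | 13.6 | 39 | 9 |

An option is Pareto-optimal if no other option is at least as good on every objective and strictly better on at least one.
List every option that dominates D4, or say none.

D7

D7: expected return 13.6≥3.0, max drawdown 39≤42, fees 9≤10 — dominates D4.
Others (D1, D2, D3, D5, D6) are each worse than D4 on at least one objective.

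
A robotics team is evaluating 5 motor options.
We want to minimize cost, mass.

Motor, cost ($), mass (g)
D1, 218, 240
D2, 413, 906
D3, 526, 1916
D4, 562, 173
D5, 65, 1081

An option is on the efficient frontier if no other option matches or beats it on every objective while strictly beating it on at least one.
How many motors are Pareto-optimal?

3

D1: not dominated.
D2: dominated by D1 (cost 218≤413, mass 240≤906).
D3: dominated by D1 (cost 218≤526, mass 240≤1916).
D4: not dominated (best mass).
D5: not dominated (best cost).
Pareto-optimal: D1, D4, D5 → 3.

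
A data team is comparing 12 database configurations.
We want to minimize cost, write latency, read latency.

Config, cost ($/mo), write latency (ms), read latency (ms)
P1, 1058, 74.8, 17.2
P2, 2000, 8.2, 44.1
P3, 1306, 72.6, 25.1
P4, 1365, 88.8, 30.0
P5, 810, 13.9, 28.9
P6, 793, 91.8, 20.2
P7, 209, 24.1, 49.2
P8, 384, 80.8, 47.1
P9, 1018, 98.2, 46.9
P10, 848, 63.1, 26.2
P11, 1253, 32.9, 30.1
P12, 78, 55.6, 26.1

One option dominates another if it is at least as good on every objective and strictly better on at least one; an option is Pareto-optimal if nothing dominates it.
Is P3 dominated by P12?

P12 vs P3: P12 is worse on read latency (26.1 vs 25.1), so it does not dominate P3.

No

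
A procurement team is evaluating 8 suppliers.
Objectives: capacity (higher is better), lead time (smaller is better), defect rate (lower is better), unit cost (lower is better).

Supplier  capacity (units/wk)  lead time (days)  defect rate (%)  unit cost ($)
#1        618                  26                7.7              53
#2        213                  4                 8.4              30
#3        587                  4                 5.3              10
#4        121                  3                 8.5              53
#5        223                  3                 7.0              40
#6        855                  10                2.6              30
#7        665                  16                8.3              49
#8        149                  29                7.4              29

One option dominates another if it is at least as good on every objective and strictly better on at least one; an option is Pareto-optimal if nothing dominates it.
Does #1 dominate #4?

No

#1 vs #4: #1 is worse on lead time (26 vs 3), so it does not dominate #4.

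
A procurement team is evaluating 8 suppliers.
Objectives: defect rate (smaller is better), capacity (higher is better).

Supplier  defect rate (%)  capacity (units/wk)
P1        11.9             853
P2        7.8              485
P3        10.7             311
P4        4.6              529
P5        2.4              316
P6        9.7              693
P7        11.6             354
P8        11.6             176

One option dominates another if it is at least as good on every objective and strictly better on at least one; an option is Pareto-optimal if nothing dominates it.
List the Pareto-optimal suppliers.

P1, P4, P5, P6

P1: not dominated (best capacity).
P2: dominated by P4 (defect rate 4.6≤7.8, capacity 529≥485).
P3: dominated by P2 (defect rate 7.8≤10.7, capacity 485≥311).
P4: not dominated.
P5: not dominated (best defect rate).
P6: not dominated.
P7: dominated by P2 (defect rate 7.8≤11.6, capacity 485≥354).
P8: dominated by P2 (defect rate 7.8≤11.6, capacity 485≥176).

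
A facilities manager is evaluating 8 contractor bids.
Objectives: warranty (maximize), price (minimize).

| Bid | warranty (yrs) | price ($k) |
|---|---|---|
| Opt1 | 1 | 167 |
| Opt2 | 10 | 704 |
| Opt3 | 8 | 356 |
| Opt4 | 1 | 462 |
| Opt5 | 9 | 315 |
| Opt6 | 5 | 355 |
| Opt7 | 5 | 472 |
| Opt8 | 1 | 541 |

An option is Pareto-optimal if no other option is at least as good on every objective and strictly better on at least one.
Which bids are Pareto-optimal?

Opt1: not dominated (best price).
Opt2: not dominated (best warranty).
Opt3: dominated by Opt5 (warranty 9≥8, price 315≤356).
Opt4: dominated by Opt1 (warranty 1≥1, price 167≤462).
Opt5: not dominated.
Opt6: dominated by Opt5 (warranty 9≥5, price 315≤355).
Opt7: dominated by Opt3 (warranty 8≥5, price 356≤472).
Opt8: dominated by Opt1 (warranty 1≥1, price 167≤541).

Opt1, Opt2, Opt5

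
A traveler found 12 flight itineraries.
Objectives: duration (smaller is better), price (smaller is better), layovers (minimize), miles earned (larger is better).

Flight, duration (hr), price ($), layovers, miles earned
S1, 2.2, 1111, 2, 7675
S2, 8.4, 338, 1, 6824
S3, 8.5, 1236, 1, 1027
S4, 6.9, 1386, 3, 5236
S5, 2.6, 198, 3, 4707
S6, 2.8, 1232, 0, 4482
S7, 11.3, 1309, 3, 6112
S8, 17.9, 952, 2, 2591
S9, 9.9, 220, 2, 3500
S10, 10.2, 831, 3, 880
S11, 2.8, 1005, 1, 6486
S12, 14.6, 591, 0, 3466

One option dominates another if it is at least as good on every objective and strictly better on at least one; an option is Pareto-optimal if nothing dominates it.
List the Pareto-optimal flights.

S1, S2, S5, S6, S9, S11, S12

S1: not dominated (best duration).
S2: not dominated.
S3: dominated by S2 (duration 8.4≤8.5, price 338≤1236, layovers 1≤1, miles earned 6824≥1027).
S4: dominated by S1 (duration 2.2≤6.9, price 1111≤1386, layovers 2≤3, miles earned 7675≥5236).
S5: not dominated (best price).
S6: not dominated.
S7: dominated by S1 (duration 2.2≤11.3, price 1111≤1309, layovers 2≤3, miles earned 7675≥6112).
S8: dominated by S2 (duration 8.4≤17.9, price 338≤952, layovers 1≤2, miles earned 6824≥2591).
S9: not dominated.
S10: dominated by S2 (duration 8.4≤10.2, price 338≤831, layovers 1≤3, miles earned 6824≥880).
S11: not dominated.
S12: not dominated.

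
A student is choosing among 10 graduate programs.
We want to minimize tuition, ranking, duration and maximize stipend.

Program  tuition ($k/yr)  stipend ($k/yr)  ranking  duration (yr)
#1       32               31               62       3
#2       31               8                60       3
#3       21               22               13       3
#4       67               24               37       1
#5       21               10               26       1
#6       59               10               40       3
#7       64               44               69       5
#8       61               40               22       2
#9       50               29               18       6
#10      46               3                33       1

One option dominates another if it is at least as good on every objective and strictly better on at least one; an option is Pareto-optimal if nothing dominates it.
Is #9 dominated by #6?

No

#6 vs #9: #6 is worse on tuition (59 vs 50), so it does not dominate #9.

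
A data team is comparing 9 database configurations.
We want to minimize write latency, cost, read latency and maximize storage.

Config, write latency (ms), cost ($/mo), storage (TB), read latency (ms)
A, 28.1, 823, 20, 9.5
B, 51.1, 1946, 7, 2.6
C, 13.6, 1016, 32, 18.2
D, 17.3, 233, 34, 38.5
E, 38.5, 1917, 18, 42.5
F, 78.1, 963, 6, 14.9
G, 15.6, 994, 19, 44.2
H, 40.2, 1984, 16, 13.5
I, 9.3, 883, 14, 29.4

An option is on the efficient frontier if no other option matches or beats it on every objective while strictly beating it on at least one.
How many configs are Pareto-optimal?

6

A: not dominated.
B: not dominated (best read latency).
C: not dominated.
D: not dominated (best cost).
E: dominated by A (write latency 28.1≤38.5, cost 823≤1917, storage 20≥18, read latency 9.5≤42.5).
F: dominated by A (write latency 28.1≤78.1, cost 823≤963, storage 20≥6, read latency 9.5≤14.9).
G: not dominated.
H: dominated by A (write latency 28.1≤40.2, cost 823≤1984, storage 20≥16, read latency 9.5≤13.5).
I: not dominated (best write latency).
Pareto-optimal: A, B, C, D, G, I → 6.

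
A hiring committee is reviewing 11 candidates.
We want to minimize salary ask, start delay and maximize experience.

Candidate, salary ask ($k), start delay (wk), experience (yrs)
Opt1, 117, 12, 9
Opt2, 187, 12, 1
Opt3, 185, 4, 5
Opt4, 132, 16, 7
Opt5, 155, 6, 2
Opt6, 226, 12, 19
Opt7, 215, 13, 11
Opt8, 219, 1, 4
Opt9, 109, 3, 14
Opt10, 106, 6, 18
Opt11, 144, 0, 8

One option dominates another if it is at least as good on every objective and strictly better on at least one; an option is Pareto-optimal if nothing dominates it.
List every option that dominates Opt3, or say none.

Opt9, Opt11

Opt9: salary ask 109≤185, start delay 3≤4, experience 14≥5 — dominates Opt3.
Opt11: salary ask 144≤185, start delay 0≤4, experience 8≥5 — dominates Opt3.
Others (Opt1, Opt2, Opt4, Opt5, Opt6, Opt7, Opt8, Opt10) are each worse than Opt3 on at least one objective.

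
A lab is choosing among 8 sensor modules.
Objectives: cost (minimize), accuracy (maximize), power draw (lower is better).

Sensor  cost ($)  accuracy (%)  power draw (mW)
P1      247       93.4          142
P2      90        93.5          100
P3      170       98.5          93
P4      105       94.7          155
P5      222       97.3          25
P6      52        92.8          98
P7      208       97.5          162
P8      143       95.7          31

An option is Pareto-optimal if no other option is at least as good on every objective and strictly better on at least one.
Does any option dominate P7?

Yes

P3 vs P7: cost 170≤208, accuracy 98.5≥97.5, power draw 93≤162 — P3 is at least as good on every objective and strictly better on at least one, so P3 dominates P7.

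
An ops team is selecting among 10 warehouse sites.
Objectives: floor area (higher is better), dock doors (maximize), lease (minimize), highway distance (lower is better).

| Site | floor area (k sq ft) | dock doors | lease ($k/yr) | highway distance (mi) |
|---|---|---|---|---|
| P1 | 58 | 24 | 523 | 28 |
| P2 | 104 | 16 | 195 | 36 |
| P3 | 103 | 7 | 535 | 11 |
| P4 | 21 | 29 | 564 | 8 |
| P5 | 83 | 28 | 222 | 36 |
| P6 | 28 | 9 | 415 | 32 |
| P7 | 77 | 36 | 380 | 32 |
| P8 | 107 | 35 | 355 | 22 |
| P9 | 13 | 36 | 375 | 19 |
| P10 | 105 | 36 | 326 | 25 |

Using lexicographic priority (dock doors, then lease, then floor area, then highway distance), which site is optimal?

First maximize dock doors: best is 36, kept {P7, P9, P10}.
Then minimize lease: best is 326, kept {P10}.

P10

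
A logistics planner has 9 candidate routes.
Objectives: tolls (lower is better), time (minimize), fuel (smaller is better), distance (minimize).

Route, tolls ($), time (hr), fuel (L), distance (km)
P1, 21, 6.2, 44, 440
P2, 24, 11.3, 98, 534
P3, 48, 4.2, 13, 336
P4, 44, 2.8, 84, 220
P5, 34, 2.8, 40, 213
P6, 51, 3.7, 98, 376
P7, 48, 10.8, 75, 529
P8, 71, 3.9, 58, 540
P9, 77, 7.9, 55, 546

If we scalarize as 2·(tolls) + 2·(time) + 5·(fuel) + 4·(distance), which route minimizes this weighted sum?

P1: 2·21 + 2·6.2 + 5·44 + 4·440 = 2034.4
P2: 2·24 + 2·11.3 + 5·98 + 4·534 = 2696.6
P3: 2·48 + 2·4.2 + 5·13 + 4·336 = 1513.4
P4: 2·44 + 2·2.8 + 5·84 + 4·220 = 1393.6
P5: 2·34 + 2·2.8 + 5·40 + 4·213 = 1125.6
P6: 2·51 + 2·3.7 + 5·98 + 4·376 = 2103.4
P7: 2·48 + 2·10.8 + 5·75 + 4·529 = 2608.6
P8: 2·71 + 2·3.9 + 5·58 + 4·540 = 2599.8
P9: 2·77 + 2·7.9 + 5·55 + 4·546 = 2628.8
Lowest: P5 at 1125.6.

P5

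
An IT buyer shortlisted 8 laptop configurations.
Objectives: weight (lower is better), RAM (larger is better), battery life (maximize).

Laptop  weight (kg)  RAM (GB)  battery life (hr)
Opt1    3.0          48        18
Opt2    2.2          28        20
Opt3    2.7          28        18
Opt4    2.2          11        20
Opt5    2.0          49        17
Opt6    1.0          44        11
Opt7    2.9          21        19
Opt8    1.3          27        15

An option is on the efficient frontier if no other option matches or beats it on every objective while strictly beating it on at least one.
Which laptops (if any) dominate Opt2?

none

Opt1: worse on weight (3.0 vs 2.2).
Opt3: worse on weight (2.7 vs 2.2).
Opt4: worse on RAM (11 vs 28).
Opt5: worse on battery life (17 vs 20).
Opt6: worse on battery life (11 vs 20).
Opt7: worse on weight (2.9 vs 2.2).
Opt8: worse on RAM (27 vs 28).
No option dominates Opt2.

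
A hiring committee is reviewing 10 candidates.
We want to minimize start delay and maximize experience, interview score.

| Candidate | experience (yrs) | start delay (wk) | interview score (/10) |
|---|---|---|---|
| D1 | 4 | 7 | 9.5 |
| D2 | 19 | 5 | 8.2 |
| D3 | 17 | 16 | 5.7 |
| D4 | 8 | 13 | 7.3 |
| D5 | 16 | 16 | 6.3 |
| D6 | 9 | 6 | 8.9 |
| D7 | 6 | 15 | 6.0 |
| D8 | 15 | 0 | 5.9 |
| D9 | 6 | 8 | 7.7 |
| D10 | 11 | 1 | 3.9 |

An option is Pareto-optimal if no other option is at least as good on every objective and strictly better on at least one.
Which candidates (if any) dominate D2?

D1: worse on experience (4 vs 19).
D3: worse on experience (17 vs 19).
D4: worse on experience (8 vs 19).
D5: worse on experience (16 vs 19).
D6: worse on experience (9 vs 19).
D7: worse on experience (6 vs 19).
D8: worse on experience (15 vs 19).
D9: worse on experience (6 vs 19).
D10: worse on experience (11 vs 19).
No option dominates D2.

none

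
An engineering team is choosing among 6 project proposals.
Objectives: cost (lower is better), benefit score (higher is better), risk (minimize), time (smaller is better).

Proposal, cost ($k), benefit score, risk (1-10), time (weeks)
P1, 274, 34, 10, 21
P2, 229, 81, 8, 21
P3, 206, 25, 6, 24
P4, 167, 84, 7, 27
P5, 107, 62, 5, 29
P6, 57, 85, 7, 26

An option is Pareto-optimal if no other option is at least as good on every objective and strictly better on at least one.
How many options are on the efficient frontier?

P1: dominated by P2 (cost 229≤274, benefit score 81≥34, risk 8≤10, time 21≤21).
P2: not dominated.
P3: not dominated.
P4: dominated by P6 (cost 57≤167, benefit score 85≥84, risk 7≤7, time 26≤27).
P5: not dominated (best risk).
P6: not dominated (best cost).
Pareto-optimal: P2, P3, P5, P6 → 4.

4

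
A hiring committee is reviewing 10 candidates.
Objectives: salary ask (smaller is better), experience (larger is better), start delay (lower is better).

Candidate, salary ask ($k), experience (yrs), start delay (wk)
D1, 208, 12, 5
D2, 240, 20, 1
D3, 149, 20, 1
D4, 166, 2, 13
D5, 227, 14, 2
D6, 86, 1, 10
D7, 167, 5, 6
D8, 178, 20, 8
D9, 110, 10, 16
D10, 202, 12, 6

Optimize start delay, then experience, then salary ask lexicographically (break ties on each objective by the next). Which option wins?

First minimize start delay: best is 1, kept {D2, D3}.
Then maximize experience: best is 20, kept {D2, D3}.
Then minimize salary ask: best is 149, kept {D3}.

D3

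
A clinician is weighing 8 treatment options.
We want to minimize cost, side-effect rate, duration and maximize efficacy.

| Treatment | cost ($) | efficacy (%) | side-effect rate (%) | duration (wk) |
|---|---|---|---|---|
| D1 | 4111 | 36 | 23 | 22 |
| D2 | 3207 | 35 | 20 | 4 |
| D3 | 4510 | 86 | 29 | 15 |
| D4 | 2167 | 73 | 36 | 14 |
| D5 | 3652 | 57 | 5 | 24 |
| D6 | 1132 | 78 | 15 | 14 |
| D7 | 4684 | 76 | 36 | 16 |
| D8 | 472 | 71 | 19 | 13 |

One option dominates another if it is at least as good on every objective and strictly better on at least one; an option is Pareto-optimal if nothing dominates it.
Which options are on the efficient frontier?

D2, D3, D5, D6, D8

D1: dominated by D6 (cost 1132≤4111, efficacy 78≥36, side-effect rate 15≤23, duration 14≤22).
D2: not dominated (best duration).
D3: not dominated (best efficacy).
D4: dominated by D6 (cost 1132≤2167, efficacy 78≥73, side-effect rate 15≤36, duration 14≤14).
D5: not dominated (best side-effect rate).
D6: not dominated.
D7: dominated by D3 (cost 4510≤4684, efficacy 86≥76, side-effect rate 29≤36, duration 15≤16).
D8: not dominated (best cost).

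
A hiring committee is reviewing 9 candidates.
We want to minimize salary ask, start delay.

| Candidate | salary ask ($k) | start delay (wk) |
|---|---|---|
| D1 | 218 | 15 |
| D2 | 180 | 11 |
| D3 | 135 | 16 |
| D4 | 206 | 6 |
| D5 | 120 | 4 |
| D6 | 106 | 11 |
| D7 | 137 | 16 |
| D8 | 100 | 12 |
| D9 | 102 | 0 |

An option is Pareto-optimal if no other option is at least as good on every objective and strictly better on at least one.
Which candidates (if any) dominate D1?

D2: salary ask 180≤218, start delay 11≤15 — dominates D1.
D4: salary ask 206≤218, start delay 6≤15 — dominates D1.
D5: salary ask 120≤218, start delay 4≤15 — dominates D1.
D6: salary ask 106≤218, start delay 11≤15 — dominates D1.
D8: salary ask 100≤218, start delay 12≤15 — dominates D1.
D9: salary ask 102≤218, start delay 0≤15 — dominates D1.
Others (D3, D7) are each worse than D1 on at least one objective.

D2, D4, D5, D6, D8, D9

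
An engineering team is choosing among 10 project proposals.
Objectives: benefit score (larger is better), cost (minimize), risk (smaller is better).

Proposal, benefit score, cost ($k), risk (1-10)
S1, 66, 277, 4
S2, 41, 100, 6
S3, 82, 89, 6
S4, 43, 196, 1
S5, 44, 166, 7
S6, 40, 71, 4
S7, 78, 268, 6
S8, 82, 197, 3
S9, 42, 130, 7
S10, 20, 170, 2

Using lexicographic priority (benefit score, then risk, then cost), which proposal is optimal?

First maximize benefit score: best is 82, kept {S3, S8}.
Then minimize risk: best is 3, kept {S8}.

S8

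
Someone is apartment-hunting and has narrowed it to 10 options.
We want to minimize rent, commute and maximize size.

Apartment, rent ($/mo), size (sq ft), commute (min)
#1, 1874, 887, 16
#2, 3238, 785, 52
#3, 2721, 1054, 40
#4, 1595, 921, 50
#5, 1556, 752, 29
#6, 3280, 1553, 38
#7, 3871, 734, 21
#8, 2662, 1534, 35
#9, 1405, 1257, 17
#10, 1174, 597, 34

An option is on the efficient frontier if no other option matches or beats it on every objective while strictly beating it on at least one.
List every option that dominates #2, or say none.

#1: rent 1874≤3238, size 887≥785, commute 16≤52 — dominates #2.
#3: rent 2721≤3238, size 1054≥785, commute 40≤52 — dominates #2.
#4: rent 1595≤3238, size 921≥785, commute 50≤52 — dominates #2.
#8: rent 2662≤3238, size 1534≥785, commute 35≤52 — dominates #2.
#9: rent 1405≤3238, size 1257≥785, commute 17≤52 — dominates #2.
Others (#5, #6, #7, #10) are each worse than #2 on at least one objective.

#1, #3, #4, #8, #9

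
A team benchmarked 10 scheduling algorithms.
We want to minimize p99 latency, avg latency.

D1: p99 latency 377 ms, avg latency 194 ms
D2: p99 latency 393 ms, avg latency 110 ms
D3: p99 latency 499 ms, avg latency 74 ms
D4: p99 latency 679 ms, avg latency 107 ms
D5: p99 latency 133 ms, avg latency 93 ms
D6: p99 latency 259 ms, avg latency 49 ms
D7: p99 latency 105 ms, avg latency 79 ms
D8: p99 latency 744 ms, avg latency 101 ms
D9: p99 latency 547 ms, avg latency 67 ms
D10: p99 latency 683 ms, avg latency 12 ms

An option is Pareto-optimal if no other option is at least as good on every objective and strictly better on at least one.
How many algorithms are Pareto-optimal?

D1: dominated by D5 (p99 latency 133≤377, avg latency 93≤194).
D2: dominated by D5 (p99 latency 133≤393, avg latency 93≤110).
D3: dominated by D6 (p99 latency 259≤499, avg latency 49≤74).
D4: dominated by D3 (p99 latency 499≤679, avg latency 74≤107).
D5: dominated by D7 (p99 latency 105≤133, avg latency 79≤93).
D6: not dominated.
D7: not dominated (best p99 latency).
D8: dominated by D3 (p99 latency 499≤744, avg latency 74≤101).
D9: dominated by D6 (p99 latency 259≤547, avg latency 49≤67).
D10: not dominated (best avg latency).
Pareto-optimal: D6, D7, D10 → 3.

3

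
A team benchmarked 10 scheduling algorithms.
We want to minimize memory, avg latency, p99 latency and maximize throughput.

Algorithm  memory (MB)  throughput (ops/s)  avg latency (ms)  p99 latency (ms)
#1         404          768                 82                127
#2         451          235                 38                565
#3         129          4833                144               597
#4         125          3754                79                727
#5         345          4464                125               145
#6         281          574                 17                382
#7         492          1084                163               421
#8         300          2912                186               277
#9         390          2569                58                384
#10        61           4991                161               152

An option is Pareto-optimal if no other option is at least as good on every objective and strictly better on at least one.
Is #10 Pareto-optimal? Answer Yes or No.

#1: worse on memory (404 vs 61).
#2: worse on memory (451 vs 61).
#3: worse on memory (129 vs 61).
#4: worse on memory (125 vs 61).
#5: worse on memory (345 vs 61).
#6: worse on memory (281 vs 61).
#7: worse on memory (492 vs 61).
#8: worse on memory (300 vs 61).
#9: worse on memory (390 vs 61).
No option is at least as good as #10 on every objective and strictly better on one.

Yes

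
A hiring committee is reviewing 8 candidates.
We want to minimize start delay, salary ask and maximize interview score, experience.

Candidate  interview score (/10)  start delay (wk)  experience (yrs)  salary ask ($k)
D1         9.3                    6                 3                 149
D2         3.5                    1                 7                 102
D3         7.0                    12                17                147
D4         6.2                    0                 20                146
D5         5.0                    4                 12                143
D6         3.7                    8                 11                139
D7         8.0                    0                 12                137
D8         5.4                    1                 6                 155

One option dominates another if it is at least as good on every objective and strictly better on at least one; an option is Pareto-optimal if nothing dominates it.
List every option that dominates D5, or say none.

D7

D7: interview score 8.0≥5.0, start delay 0≤4, experience 12≥12, salary ask 137≤143 — dominates D5.
Others (D1, D2, D3, D4, D6, D8) are each worse than D5 on at least one objective.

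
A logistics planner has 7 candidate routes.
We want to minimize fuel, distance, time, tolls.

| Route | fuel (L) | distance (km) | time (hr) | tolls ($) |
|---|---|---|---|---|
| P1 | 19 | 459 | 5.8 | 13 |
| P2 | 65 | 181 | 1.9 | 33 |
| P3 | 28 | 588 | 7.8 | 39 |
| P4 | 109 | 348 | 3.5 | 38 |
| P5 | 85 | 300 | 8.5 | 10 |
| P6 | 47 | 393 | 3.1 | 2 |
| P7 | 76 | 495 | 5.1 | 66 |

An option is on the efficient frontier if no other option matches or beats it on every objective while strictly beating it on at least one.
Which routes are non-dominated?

P1: not dominated (best fuel).
P2: not dominated (best distance).
P3: dominated by P1 (fuel 19≤28, distance 459≤588, time 5.8≤7.8, tolls 13≤39).
P4: dominated by P2 (fuel 65≤109, distance 181≤348, time 1.9≤3.5, tolls 33≤38).
P5: not dominated.
P6: not dominated (best tolls).
P7: dominated by P2 (fuel 65≤76, distance 181≤495, time 1.9≤5.1, tolls 33≤66).

P1, P2, P5, P6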